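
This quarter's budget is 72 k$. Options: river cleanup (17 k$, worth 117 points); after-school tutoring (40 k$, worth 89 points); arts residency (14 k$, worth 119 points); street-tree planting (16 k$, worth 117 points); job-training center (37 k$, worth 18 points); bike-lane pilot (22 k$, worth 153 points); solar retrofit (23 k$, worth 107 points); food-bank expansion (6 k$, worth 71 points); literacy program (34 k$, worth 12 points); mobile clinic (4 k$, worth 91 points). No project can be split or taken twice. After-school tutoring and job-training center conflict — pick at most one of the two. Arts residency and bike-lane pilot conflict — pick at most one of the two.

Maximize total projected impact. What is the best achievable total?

549

By projected impact per k$: mobile clinic 22.75, food-bank expansion 11.83, arts residency 8.50, street-tree planting 7.31 lead.
River cleanup + street-tree planting + bike-lane pilot + food-bank expansion + mobile clinic uses 65 of the 72 k$ and totals 549.
An exhaustive check of the 1024 subsets confirms 549.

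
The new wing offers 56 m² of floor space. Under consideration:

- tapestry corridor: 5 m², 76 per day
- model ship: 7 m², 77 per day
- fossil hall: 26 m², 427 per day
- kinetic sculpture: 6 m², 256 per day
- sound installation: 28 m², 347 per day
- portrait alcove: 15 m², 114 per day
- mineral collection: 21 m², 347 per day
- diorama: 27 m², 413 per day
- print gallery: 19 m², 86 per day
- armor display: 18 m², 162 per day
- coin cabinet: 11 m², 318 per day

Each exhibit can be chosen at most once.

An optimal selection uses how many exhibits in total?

The maximum expected visitors within 56 m² is 1154.
For example tapestry corridor + model ship + fossil hall + kinetic sculpture + coin cabinet achieves it, using 55 m².
All optima have 5 exhibits.

5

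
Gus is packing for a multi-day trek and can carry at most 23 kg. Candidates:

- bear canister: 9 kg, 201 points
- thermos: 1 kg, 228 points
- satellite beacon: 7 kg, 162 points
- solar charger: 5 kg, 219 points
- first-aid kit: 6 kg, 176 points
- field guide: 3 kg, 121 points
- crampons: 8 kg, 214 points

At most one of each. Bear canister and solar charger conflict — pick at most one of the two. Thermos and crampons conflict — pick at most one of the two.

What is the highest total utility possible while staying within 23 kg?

906

Taking thermos + satellite beacon + solar charger + first-aid kit + field guide: 22 kg used, 906 in utility.
That's the maximum — no feasible swap from here does better than 906.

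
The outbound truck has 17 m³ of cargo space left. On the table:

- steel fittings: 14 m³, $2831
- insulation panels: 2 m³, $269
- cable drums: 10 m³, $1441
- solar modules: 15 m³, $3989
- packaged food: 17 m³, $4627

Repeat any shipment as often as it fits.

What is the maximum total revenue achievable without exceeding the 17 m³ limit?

4627

Density check — packaged food 272.18, solar modules 265.93, steel fittings 202.21, cable drums 144.10 are the best per m³.
Packaged food uses 17 of the 17 m³ and totals 4627.
Every other selection either busts 17 m³ or fails to beat 4627.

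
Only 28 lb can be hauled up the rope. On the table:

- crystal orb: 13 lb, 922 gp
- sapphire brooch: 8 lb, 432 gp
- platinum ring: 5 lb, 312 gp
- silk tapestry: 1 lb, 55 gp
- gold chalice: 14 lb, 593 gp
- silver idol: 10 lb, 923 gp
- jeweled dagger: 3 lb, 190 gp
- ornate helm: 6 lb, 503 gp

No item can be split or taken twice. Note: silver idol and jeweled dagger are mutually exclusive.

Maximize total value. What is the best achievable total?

2157

Taking crystal orb + platinum ring + silver idol: 28 lb used, 2157 in value.
Next best is crystal orb + platinum ring + silk tapestry + jeweled dagger + ornate helm at 1982 (28 lb) — short by 175.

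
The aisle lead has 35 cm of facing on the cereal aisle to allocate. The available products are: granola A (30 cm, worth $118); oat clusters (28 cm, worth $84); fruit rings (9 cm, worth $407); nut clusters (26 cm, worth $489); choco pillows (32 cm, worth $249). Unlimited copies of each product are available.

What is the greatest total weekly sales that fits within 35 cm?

1221

The ratio ordering already packs tightly: 3×fruit rings, 27 cm, 1221.
Nothing else within 35 cm beats 1221.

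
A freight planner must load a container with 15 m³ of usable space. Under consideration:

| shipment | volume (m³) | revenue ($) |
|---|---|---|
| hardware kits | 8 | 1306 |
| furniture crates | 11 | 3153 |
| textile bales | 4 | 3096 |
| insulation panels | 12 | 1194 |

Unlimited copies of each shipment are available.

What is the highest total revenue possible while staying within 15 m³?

9288

3×textile bales uses 12 of the 15 m³ and totals 9288.
Every other selection either busts 15 m³ or fails to beat 9288.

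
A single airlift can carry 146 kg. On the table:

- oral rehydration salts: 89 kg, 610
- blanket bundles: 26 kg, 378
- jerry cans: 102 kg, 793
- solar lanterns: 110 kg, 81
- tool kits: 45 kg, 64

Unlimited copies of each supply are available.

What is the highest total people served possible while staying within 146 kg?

1890

Density check — blanket bundles 14.54, jerry cans 7.77, oral rehydration salts 6.85, tool kits 1.42 are the best per kg.
The ratio ordering already packs tightly: 5×blanket bundles, 130 kg, 1890.
That's the maximum — no swap from here does better than 1890.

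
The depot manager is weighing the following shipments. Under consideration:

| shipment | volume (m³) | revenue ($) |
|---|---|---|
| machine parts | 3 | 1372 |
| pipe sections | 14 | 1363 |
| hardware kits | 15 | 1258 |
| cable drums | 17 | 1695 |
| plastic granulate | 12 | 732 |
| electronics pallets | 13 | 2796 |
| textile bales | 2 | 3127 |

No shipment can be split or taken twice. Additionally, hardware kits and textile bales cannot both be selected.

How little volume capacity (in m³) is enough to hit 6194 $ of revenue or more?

18

Need the lightest bundle worth ≥ 6194.
Taking machine parts + electronics pallets + textile bales gives 7295 (≥ 6194) for 18 m³.
Below 18 m³ the best achievable stays under 6194.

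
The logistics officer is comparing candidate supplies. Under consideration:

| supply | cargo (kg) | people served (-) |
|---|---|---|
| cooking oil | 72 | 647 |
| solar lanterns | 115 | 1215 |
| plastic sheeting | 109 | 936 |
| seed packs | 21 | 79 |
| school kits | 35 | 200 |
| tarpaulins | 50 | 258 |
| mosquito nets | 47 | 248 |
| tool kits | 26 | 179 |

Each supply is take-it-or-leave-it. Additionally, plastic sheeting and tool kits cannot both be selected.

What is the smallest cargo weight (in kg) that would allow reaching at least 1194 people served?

115

Minimise kg subject to total people served ≥ 1194.
Taking solar lanterns gives 1215 (≥ 1194) for 115 kg.
No combination under 115 kg hits 1194.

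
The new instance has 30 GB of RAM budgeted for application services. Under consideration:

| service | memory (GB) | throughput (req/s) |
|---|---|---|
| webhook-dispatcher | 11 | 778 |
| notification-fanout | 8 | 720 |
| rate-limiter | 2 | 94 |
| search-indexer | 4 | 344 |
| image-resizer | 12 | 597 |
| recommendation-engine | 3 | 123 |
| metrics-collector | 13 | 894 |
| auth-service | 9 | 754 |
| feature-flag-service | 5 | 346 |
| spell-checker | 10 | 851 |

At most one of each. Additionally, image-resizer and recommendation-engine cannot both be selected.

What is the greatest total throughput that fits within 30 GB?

Filling by ratio: notification-fanout + rate-limiter + search-indexer + feature-flag-service + spell-checker for 2355, with 1 GB left unused.
Reworking the packing: notification-fanout + recommendation-engine + auth-service + spell-checker uses 30 GB and improves the total to 2448.
An exhaustive check of the 1024 subsets confirms 2448.

2448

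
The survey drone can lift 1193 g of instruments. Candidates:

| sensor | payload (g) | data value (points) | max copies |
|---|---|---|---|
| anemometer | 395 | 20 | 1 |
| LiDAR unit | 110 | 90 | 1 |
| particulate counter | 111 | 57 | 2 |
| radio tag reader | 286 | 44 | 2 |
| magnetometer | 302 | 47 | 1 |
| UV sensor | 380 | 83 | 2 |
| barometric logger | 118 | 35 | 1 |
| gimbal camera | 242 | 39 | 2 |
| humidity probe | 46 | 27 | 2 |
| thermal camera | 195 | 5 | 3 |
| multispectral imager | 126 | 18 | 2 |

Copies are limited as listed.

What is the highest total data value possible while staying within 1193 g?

424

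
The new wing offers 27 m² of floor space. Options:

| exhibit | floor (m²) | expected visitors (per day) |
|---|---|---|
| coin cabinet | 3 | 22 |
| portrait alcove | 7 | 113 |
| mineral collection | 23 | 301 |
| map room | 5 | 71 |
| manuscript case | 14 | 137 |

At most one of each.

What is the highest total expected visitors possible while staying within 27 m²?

The ratio heuristic lands on portrait alcove + map room + manuscript case (321) but leaves 1 m² idle.
A better packing is coin cabinet + mineral collection: 26 m², total 323.
No other feasible combination exceeds 323.

323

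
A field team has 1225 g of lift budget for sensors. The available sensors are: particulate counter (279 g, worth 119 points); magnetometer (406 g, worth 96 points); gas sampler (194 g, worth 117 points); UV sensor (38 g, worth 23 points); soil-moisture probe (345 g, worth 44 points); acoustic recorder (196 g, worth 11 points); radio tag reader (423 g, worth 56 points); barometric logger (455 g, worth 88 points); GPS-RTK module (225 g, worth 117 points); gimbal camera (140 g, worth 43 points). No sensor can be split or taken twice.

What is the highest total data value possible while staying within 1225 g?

The ratio heuristic lands on particulate counter + gas sampler + UV sensor + soil-moisture probe + GPS-RTK module + gimbal camera (463) but leaves 4 g idle.
Replace soil-moisture probe and gimbal camera with magnetometer: the trade gains 9 net, giving 472 at 1142 g.
An exhaustive check of the 1024 subsets confirms 472.

472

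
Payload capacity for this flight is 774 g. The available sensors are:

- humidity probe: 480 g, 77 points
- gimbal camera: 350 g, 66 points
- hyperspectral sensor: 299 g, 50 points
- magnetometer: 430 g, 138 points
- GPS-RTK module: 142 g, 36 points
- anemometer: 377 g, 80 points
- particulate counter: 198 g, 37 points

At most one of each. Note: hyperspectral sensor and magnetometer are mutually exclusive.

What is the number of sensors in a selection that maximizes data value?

3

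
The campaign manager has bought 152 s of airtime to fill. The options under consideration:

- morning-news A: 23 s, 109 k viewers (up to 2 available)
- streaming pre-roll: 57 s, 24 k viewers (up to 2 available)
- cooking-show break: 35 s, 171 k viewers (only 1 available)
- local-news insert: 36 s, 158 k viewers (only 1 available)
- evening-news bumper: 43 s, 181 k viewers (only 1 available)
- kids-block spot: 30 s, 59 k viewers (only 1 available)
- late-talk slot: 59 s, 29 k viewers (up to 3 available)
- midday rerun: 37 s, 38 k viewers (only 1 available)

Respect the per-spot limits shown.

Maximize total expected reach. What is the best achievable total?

619

By expected reach per s: cooking-show break 4.89, morning-news A 4.74, local-news insert 4.39, evening-news bumper 4.21 lead.
A density-first pass picks 2×morning-news A + cooking-show break + local-news insert + kids-block spot — 606 at 147 s.
Dropping morning-news A and kids-block spot frees 53 s; slotting in evening-news bumper (43 s) lifts the total to 619 at 137 s.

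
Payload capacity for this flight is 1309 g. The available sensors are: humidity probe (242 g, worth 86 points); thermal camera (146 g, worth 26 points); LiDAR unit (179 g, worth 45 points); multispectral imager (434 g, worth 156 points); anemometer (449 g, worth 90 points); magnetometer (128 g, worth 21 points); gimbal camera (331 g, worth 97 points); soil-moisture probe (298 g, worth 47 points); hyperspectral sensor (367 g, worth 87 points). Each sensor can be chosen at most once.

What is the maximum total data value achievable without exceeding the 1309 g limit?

Density check — multispectral imager 0.36, humidity probe 0.36, gimbal camera 0.29, LiDAR unit 0.25 are the best per g.
Greedy by ratio would take humidity probe + LiDAR unit + multispectral imager + gimbal camera: 1186 g used, total 384.
Dropping LiDAR unit frees 179 g; slotting in thermal camera + magnetometer (274 g) lifts the total to 386 at 1281 g.
Humidity probe + multispectral imager + gimbal camera + soil-moisture probe (1305 g) also reaches 386 — a tie, but nothing goes higher.

386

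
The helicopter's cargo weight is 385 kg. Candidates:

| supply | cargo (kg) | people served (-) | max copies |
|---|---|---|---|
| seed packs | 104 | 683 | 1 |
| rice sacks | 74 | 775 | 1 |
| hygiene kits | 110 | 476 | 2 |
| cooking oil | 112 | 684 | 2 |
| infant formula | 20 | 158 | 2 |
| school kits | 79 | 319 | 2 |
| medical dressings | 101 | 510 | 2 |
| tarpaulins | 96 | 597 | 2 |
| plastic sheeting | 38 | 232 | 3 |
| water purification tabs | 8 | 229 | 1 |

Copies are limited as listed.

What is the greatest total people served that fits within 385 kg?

2920

Greedy by ratio would take seed packs + rice sacks + 2×infant formula + tarpaulins + plastic sheeting + water purification tabs: 360 kg used, total 2832.
The 200 kg tied up in seed packs and tarpaulins is better spent on 2×cooking oil — total rises to 2920 (384 kg).
That's the maximum — no swap from here does better than 2920.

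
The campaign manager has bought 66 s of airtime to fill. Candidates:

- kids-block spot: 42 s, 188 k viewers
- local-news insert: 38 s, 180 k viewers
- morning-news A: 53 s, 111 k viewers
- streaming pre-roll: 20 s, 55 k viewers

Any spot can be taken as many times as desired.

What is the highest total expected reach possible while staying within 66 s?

243

Greedy by ratio would take local-news insert + streaming pre-roll: 58 s used, total 235.
Replace local-news insert with kids-block spot: the trade gains 8 net, giving 243 at 62 s.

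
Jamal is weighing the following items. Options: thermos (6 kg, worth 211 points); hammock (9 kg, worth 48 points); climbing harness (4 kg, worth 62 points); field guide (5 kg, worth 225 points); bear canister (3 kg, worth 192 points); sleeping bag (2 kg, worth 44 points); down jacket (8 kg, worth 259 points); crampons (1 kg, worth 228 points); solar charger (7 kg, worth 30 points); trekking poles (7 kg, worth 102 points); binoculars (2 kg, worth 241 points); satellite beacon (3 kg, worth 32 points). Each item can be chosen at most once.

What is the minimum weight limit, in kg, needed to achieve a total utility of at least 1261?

Need the lightest bundle worth ≥ 1261.
thermos + field guide + bear canister + down jacket + crampons + binoculars: 1356 utility at 25 kg.
Any bundle with less than 25 kg falls short of 1261.

25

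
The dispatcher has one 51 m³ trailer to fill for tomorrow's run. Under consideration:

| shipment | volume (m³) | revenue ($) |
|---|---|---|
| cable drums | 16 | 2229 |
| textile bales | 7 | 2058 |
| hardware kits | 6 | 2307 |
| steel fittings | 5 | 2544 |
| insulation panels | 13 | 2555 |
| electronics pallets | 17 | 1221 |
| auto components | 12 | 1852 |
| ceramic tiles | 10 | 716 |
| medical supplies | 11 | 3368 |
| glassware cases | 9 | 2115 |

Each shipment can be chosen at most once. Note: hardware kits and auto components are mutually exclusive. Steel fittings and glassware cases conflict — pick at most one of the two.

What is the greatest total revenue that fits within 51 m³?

13003

Cable drums + hardware kits + steel fittings + insulation panels + medical supplies uses 51 of the 51 m³ and totals 13003.
The closest alternative, textile bales + hardware kits + steel fittings + insulation panels + medical supplies, reaches only 12832.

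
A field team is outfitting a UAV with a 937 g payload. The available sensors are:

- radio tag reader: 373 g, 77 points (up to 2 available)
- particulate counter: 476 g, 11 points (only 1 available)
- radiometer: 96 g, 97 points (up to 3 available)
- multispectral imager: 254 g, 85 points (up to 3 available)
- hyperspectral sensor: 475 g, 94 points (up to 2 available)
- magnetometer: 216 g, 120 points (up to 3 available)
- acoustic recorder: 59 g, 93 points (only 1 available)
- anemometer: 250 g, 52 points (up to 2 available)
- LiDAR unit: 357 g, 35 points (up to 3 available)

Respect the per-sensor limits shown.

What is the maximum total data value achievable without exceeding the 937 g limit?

Filling by ratio: 3×radiometer + 2×magnetometer + acoustic recorder for 624, with 158 g left unused.
The 59 g tied up in acoustic recorder is better spent on magnetometer — total rises to 651 (936 g).
That's the maximum — no swap from here does better than 651.

651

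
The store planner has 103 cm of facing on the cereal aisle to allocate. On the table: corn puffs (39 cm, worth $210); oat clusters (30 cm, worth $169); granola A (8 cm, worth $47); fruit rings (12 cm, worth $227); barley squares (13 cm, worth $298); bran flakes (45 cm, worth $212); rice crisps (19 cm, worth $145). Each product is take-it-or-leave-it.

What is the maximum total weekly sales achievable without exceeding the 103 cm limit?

By weekly sales per cm: barley squares 22.92, fruit rings 18.92, rice crisps 7.63 lead.
Taking the top-ratio products first gives oat clusters + granola A + fruit rings + barley squares + rice crisps for 886 (82 cm).
Replace rice crisps with corn puffs: the trade gains 65 net, giving 951 at 102 cm.
No other feasible combination exceeds 951.

951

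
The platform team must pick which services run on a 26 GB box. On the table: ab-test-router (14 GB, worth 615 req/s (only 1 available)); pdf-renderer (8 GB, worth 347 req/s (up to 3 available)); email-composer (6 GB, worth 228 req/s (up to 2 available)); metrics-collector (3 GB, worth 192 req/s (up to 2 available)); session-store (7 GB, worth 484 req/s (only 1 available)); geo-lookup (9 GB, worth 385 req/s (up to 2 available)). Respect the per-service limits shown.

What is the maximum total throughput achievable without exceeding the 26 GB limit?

1370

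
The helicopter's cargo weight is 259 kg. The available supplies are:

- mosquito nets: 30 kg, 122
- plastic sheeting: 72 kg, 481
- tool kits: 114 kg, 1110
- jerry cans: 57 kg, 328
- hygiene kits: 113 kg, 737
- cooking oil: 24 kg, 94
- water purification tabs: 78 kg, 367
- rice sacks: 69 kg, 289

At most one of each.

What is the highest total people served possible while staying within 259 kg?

Filling by ratio: plastic sheeting + tool kits + jerry cans for 1919, with 16 kg left unused.
Replace plastic sheeting and jerry cans with mosquito nets + hygiene kits: the trade gains 50 net, giving 1969 at 257 kg.
Runner-up tool kits + hygiene kits + cooking oil tops out at 1941.

1969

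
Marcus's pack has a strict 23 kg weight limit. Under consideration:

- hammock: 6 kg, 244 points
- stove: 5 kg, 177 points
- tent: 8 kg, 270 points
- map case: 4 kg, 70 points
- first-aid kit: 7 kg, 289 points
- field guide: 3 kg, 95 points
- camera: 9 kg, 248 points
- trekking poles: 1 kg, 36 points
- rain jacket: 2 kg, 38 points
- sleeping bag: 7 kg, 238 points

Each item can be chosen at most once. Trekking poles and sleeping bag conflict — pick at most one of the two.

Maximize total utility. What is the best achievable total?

866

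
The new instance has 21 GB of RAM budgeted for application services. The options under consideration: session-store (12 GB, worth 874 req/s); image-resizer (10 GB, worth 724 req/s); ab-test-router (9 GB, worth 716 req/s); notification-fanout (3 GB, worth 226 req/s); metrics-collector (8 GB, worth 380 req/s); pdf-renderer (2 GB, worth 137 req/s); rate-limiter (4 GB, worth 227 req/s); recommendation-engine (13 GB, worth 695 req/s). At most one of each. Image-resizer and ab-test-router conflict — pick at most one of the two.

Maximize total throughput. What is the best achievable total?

By throughput per GB: ab-test-router 79.56, notification-fanout 75.33, session-store 72.83, image-resizer 72.40 lead.
Greedy by ratio would take ab-test-router + notification-fanout + pdf-renderer + rate-limiter: 18 GB used, total 1306.
Dropping notification-fanout and pdf-renderer and rate-limiter frees 9 GB; slotting in session-store (12 GB) lifts the total to 1590 at 21 GB.
The closest alternative, session-store + notification-fanout + pdf-renderer + rate-limiter, reaches only 1464.

1590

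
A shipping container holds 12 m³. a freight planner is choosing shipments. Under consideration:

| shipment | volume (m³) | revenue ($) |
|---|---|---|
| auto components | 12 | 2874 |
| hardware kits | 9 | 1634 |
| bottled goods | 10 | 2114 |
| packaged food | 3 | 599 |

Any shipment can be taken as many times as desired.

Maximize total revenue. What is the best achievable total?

Density check — auto components 239.50, bottled goods 211.40, packaged food 199.67 are the best per m³.
Best packing: auto components — 12 m³, 2874 total.
Every other selection either busts 12 m³ or fails to beat 2874.

2874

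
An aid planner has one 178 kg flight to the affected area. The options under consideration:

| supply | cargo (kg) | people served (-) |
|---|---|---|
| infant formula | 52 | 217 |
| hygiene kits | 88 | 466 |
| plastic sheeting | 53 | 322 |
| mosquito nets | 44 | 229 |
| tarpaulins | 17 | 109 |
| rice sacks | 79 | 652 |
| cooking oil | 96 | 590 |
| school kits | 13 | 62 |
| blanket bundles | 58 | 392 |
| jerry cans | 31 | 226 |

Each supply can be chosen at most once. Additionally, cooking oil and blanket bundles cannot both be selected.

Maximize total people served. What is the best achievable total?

Taking rice sacks + blanket bundles + jerry cans: 168 kg used, 1270 in people served.

1270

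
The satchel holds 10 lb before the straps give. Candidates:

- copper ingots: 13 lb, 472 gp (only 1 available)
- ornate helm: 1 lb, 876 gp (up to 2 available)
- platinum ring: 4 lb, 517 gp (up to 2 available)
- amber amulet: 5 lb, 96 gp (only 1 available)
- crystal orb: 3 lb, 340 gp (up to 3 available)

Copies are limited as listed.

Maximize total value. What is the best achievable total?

2786

Best packing: 2×ornate helm + 2×platinum ring — 10 lb, 2786 total.
No other feasible combination exceeds 2786.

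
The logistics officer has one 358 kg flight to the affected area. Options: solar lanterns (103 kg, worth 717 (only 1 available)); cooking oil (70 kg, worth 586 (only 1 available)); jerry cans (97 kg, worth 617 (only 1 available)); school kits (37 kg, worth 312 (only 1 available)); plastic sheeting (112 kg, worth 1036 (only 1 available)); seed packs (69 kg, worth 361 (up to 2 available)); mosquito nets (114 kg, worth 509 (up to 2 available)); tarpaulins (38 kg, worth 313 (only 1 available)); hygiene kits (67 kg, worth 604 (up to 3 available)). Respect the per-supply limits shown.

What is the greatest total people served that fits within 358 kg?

3161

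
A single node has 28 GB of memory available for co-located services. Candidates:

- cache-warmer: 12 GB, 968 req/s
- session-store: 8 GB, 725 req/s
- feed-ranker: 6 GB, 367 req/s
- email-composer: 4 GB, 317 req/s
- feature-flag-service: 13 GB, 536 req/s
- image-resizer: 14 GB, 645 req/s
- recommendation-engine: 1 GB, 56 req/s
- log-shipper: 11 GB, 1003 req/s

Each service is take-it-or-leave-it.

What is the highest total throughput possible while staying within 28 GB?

The ratio heuristic lands on session-store + email-composer + recommendation-engine + log-shipper (2101) but leaves 4 GB idle.
The 8 GB tied up in session-store is better spent on cache-warmer — total rises to 2344 (28 GB).
Nothing else within 28 GB beats 2344.

2344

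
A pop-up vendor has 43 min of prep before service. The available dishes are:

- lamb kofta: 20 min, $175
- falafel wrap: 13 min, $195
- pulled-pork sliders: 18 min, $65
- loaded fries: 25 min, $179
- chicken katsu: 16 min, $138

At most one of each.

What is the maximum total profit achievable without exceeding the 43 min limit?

The ratio heuristic lands on lamb kofta + falafel wrap (370) but leaves 10 min idle.
Replace lamb kofta with loaded fries: the trade gains 4 net, giving 374 at 38 min.
Nothing else within 43 min beats 374.

374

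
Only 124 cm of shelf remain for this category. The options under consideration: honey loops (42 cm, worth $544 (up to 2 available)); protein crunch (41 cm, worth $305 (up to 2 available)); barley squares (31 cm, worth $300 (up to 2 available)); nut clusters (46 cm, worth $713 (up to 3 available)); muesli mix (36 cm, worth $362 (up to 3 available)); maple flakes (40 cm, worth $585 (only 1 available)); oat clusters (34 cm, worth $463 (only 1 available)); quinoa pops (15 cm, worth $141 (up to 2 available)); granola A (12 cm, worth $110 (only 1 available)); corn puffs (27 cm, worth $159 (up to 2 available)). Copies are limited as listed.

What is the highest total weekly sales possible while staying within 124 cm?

Filling by ratio: barley squares + 2×nut clusters for 1726, with 1 cm left unused.
Dropping barley squares and nut clusters frees 77 cm; slotting in maple flakes + oat clusters (74 cm) lifts the total to 1761 at 120 cm.
Every other selection either busts 124 cm or exceeds an availability limit or fails to beat 1761.

1761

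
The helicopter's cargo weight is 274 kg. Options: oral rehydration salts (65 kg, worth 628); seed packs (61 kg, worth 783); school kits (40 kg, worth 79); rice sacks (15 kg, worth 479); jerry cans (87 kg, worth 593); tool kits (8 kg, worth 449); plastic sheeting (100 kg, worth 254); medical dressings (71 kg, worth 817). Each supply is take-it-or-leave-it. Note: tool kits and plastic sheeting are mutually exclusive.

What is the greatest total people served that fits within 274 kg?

3235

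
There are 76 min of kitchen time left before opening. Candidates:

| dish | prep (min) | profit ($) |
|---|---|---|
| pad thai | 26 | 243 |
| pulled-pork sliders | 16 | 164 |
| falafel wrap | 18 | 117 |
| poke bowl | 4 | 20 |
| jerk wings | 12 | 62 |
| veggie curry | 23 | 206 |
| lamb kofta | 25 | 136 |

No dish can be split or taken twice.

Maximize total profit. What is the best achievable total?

633

Density check — pulled-pork sliders 10.25, pad thai 9.35, veggie curry 8.96, falafel wrap 6.50 are the best per min.
The ratio ordering already packs tightly: pad thai + pulled-pork sliders + poke bowl + veggie curry, 69 min, 633.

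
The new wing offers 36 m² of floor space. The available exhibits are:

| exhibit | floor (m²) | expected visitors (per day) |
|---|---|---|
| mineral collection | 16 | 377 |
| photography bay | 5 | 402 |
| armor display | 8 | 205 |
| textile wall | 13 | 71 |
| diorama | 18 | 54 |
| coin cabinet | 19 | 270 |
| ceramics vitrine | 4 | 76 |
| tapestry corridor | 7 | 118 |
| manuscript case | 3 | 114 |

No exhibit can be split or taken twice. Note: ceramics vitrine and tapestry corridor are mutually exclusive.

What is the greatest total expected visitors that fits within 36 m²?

Taking mineral collection + photography bay + armor display + ceramics vitrine + manuscript case: 36 m² used, 1174 in expected visitors.
Runner-up mineral collection + photography bay + armor display + tapestry corridor tops out at 1102.

1174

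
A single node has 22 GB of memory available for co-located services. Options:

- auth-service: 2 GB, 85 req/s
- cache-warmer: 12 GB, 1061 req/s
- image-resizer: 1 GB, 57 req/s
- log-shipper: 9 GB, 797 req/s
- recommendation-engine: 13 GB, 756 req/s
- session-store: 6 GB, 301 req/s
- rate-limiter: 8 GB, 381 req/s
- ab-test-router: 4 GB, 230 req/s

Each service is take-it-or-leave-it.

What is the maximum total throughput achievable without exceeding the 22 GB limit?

1915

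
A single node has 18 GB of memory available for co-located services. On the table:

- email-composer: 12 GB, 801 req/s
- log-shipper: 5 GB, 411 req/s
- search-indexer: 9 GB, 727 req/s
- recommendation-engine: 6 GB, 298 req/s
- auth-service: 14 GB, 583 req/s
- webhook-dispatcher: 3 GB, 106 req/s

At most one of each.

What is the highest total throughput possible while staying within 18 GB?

Taking log-shipper + search-indexer + webhook-dispatcher: 17 GB used, 1244 in throughput.

1244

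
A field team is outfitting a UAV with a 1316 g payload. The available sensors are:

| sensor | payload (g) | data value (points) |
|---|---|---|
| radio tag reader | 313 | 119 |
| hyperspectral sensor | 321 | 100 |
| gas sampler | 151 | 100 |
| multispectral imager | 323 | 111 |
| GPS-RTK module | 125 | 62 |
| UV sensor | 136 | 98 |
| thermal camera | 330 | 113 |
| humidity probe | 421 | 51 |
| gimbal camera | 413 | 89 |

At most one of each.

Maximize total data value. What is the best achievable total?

541

Taking the top-ratio sensors first gives radio tag reader + gas sampler + multispectral imager + GPS-RTK module + UV sensor for 490 (1048 g).
Replace GPS-RTK module with thermal camera: the trade gains 51 net, giving 541 at 1253 g.
Runner-up radio tag reader + hyperspectral sensor + gas sampler + UV sensor + thermal camera tops out at 530.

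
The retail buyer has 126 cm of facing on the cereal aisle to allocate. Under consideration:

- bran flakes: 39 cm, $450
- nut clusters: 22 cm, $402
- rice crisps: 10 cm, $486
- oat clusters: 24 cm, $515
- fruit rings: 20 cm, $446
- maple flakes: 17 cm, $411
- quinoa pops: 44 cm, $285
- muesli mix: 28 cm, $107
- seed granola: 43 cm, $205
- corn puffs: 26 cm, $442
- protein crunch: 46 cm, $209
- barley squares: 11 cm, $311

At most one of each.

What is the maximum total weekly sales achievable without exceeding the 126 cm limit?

Density check — rice crisps 48.60, barley squares 28.27, maple flakes 24.18 are the best per cm.
A density-first pass picks nut clusters + rice crisps + oat clusters + fruit rings + maple flakes + barley squares — 2571 at 104 cm.
Dropping barley squares frees 11 cm; slotting in corn puffs (26 cm) lifts the total to 2702 at 119 cm.

2702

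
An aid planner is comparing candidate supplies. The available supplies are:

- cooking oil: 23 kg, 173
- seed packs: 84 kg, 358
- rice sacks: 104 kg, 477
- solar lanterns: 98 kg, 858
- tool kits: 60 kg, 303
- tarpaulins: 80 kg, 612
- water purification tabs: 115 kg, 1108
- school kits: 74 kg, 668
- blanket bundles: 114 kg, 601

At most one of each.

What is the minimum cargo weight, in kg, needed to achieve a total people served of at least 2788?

310

Need the lightest bundle worth ≥ 2788.
cooking oil + solar lanterns + water purification tabs + school kits: 2807 people served at 310 kg.
No combination under 310 kg hits 2788.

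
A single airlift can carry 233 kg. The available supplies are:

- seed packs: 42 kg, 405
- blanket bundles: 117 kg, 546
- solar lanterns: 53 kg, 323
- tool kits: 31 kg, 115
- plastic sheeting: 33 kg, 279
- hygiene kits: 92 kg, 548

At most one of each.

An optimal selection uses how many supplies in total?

Best achievable people served is 1555.
One optimal bundle: seed packs + solar lanterns + plastic sheeting + hygiene kits (220 kg).
All optima have 4 supplies.

4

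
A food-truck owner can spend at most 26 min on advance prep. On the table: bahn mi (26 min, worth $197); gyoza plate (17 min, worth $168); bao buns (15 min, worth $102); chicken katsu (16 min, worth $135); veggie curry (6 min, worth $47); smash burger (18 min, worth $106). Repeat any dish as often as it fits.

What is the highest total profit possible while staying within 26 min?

By profit per min: gyoza plate 9.88, chicken katsu 8.44, veggie curry 7.83, bahn mi 7.58 lead.
Best packing: gyoza plate + veggie curry — 23 min, 215 total.
No other feasible combination exceeds 215.

215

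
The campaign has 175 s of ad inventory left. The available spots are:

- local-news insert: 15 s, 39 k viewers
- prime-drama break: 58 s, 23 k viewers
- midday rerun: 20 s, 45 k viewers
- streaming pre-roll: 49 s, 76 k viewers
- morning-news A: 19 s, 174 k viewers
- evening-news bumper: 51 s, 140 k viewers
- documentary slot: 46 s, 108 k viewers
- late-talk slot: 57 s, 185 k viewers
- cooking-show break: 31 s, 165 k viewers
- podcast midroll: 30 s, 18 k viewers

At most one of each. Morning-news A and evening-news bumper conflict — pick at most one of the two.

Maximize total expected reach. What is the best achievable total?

677

Midday rerun + morning-news A + documentary slot + late-talk slot + cooking-show break uses 173 of the 175 s and totals 677.
The spare 2 s is too small for any remaining spot, and no feasible exchange beats 677.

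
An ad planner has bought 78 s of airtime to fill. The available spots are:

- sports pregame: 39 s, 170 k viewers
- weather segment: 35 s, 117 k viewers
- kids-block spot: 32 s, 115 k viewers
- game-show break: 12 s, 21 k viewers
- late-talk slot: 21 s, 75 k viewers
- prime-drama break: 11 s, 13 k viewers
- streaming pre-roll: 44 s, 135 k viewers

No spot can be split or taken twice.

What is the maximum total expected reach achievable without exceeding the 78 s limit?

287

Greedy by ratio would take sports pregame + kids-block spot: 71 s used, total 285.
Dropping kids-block spot frees 32 s; slotting in weather segment (35 s) lifts the total to 287 at 74 s.
Nothing else within 78 s beats 287.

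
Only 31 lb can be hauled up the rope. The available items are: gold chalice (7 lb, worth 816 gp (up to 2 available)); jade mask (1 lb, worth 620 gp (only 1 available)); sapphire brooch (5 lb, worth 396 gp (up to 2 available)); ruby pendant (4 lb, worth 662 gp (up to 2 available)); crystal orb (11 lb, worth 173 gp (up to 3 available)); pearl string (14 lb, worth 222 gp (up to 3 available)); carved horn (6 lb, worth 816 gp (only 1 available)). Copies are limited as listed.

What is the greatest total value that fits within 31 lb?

4392

Ranking by ratio (value/lb): jade mask 620.00, ruby pendant 165.50, carved horn 136.00.
The ratio ordering already packs tightly: 2×gold chalice + jade mask + 2×ruby pendant + carved horn, 29 lb, 4392.
No other feasible combination exceeds 4392.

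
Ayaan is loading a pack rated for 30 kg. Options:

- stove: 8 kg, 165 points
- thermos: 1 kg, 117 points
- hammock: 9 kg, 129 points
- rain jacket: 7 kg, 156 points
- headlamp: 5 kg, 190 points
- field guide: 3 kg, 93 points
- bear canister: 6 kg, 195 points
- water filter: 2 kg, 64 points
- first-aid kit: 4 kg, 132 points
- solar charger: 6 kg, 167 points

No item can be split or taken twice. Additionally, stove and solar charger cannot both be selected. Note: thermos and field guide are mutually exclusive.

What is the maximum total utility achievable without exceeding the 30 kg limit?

957

Taking thermos + rain jacket + headlamp + bear canister + first-aid kit + solar charger: 29 kg used, 957 in utility.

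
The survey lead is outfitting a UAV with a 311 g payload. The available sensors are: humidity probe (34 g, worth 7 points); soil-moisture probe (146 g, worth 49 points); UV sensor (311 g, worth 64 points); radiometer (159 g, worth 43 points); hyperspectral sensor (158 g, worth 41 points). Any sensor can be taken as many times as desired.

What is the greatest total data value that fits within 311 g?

Best packing: 2×soil-moisture probe — 292 g, 98 total.
Nothing else within 311 g beats 98.

98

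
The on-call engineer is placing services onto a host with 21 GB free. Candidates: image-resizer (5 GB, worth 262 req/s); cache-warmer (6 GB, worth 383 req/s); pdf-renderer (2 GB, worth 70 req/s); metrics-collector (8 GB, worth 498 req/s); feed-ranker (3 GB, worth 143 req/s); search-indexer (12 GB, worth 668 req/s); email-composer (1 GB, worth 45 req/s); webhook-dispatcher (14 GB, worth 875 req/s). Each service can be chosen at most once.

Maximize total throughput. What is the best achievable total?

1303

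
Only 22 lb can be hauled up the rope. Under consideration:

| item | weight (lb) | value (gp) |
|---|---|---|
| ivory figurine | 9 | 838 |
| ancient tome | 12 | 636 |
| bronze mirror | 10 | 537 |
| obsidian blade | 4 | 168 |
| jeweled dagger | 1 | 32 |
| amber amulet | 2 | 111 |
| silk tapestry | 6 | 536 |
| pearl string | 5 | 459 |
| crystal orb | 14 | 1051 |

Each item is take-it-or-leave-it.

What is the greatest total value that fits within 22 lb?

1944

Best packing: ivory figurine + amber amulet + silk tapestry + pearl string — 22 lb, 1944 total.
No other feasible combination exceeds 1944.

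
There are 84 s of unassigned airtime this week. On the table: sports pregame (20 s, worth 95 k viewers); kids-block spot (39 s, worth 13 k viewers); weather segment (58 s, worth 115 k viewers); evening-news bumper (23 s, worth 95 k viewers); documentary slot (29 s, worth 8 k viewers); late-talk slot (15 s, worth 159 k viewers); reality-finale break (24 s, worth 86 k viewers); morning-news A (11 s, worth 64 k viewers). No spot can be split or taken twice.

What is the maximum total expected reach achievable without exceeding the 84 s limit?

435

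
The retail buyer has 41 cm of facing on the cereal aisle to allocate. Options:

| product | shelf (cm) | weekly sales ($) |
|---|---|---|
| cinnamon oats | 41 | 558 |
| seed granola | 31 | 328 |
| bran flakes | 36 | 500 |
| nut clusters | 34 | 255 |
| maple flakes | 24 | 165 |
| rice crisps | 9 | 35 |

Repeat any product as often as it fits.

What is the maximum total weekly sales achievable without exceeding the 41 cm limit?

Greedy by ratio would take bran flakes: 36 cm used, total 500.
Dropping bran flakes frees 36 cm; slotting in cinnamon oats (41 cm) lifts the total to 558 at 41 cm.
Nothing else within 41 cm beats 558.

558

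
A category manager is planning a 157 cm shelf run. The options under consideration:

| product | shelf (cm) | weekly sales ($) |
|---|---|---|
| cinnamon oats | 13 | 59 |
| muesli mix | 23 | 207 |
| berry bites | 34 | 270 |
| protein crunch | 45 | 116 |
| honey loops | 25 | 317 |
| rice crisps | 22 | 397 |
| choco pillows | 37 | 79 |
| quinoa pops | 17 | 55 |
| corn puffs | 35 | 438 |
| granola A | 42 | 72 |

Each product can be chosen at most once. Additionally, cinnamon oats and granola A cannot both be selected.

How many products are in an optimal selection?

6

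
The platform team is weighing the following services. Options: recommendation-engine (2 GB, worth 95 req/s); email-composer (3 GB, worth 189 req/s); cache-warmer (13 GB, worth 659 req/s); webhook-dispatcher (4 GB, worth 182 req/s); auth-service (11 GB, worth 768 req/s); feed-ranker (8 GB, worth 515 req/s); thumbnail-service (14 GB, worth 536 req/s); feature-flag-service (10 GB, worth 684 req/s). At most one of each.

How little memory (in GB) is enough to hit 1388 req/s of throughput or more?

21

Need the lightest bundle worth ≥ 1388.
auth-service + feature-flag-service: 1452 throughput at 21 GB.
Any bundle with less than 21 GB falls short of 1388.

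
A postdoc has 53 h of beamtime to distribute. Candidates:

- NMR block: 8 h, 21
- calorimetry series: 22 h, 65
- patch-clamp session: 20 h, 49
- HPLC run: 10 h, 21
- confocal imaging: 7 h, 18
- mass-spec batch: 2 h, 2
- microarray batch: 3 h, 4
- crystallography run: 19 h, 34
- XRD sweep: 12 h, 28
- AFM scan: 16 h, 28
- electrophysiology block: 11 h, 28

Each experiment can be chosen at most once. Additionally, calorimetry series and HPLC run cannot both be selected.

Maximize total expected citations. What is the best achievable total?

A density-first pass picks NMR block + calorimetry series + confocal imaging + mass-spec batch + microarray batch + electrophysiology block — 138 at 53 h.
But calorimetry series + patch-clamp session + electrophysiology block fits in 53 h and reaches 142.
NMR block + calorimetry series + XRD sweep + electrophysiology block (53 h) also reaches 142 — a tie, but nothing goes higher.

142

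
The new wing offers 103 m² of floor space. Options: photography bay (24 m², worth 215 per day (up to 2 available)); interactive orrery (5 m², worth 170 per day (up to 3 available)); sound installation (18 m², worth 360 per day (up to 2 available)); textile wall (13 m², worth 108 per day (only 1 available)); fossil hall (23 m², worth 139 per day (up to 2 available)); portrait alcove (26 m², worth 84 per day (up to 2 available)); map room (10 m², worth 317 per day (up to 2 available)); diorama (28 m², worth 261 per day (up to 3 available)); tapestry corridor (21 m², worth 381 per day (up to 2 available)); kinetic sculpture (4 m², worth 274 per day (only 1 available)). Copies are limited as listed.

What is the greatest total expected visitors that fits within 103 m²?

Taking the top-ratio exhibits first gives 3×interactive orrery + 2×sound installation + 2×map room + tapestry corridor + kinetic sculpture for 2519 (96 m²).
Replace sound installation with tapestry corridor: the trade gains 21 net, giving 2540 at 99 m².
The spare 4 m² is too small for any remaining exhibit, and no exchange beats 2540.

2540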